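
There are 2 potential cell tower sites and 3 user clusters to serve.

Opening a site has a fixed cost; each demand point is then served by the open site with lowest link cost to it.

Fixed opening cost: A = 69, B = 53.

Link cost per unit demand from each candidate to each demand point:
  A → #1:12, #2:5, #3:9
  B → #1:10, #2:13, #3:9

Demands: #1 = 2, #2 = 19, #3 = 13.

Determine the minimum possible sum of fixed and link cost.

Open {A}: assign each demand point to its cheapest open site.
  #1→A 2×12=24, #2→A 19×5=95, #3→A 13×9=117
  link cost 236, fixed 69 → total 305.
Compare {A, B}: link cost 232 + fixed 122 = 354.
Compare {B}: link cost 384 + fixed 53 = 437.

305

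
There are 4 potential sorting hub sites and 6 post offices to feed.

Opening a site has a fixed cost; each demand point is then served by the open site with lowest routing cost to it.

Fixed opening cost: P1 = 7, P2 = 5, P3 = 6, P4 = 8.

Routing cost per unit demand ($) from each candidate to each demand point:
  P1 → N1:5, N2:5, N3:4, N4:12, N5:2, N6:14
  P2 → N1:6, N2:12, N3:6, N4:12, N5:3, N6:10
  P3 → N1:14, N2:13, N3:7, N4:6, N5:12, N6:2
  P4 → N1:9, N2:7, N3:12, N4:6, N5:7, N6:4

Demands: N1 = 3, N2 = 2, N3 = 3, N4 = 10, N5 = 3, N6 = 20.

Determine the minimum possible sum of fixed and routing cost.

156

Open {P1, P3}: assign each demand point to its cheapest open site.
  N1→P1 3×5=15, N2→P1 2×5=10, N3→P1 3×4=12, N4→P3 10×6=60, N5→P1 3×2=6, N6→P3 20×2=40
  routing cost 143, fixed 13 → total 156.
Compare {P1, P2, P3}: routing cost 143 + fixed 18 = 161.
Compare {P1, P3, P4}: routing cost 143 + fixed 21 = 164.
Compare {P1, P2, P3, P4}: routing cost 143 + fixed 26 = 169.
All other subsets cost ≥ 161. Minimum total cost: 156.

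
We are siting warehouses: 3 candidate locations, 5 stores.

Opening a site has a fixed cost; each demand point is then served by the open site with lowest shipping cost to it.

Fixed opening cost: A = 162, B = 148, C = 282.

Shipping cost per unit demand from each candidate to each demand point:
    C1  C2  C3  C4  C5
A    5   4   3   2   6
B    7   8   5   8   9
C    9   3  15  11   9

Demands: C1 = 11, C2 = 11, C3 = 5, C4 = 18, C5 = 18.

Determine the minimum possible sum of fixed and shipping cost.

420

Open {A}: assign each demand point to its cheapest open site.
  C1→A 11×5=55, C2→A 11×4=44, C3→A 5×3=15, C4→A 18×2=36, C5→A 18×6=108
  shipping cost 258, fixed 162 → total 420.
Compare {A, B}: shipping cost 258 + fixed 310 = 568.
Compare {B}: shipping cost 496 + fixed 148 = 644.
Compare {A, C}: shipping cost 247 + fixed 444 = 691.
All other subsets cost ≥ 568. Minimum total cost: 420.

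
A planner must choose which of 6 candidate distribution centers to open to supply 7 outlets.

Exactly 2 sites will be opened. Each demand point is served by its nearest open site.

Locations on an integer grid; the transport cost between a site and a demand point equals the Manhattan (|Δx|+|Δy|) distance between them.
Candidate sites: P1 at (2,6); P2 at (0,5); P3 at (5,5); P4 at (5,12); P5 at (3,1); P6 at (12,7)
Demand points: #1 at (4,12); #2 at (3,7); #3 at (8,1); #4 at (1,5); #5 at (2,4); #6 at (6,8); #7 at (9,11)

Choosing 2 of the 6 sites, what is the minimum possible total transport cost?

Open {P1, P4}.
  #1→P4 1, #2→P1 2, #3→P1 11, #4→P1 2, #5→P1 2, #6→P4 5, #7→P4 5  ⇒ total 28.
Compare {P3, P4}: total 29.
Compare {P2, P4}: total 32.
No size-2 selection does better; minimum is 28.

28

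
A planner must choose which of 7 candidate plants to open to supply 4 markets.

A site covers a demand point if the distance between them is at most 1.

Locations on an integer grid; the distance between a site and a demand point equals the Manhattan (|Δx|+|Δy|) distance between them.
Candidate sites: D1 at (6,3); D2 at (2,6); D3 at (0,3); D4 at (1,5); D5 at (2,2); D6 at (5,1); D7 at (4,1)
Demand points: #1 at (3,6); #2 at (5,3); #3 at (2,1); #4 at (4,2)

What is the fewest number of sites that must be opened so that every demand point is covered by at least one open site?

Coverage sets (demand points within 1 of each site):
  D1: {#2}
  D2: {#1}
  D3: {}
  D4: {}
  D5: {#3}
  D6: {}
  D7: {#4}
No 3 sites suffice: every size-3 union leaves at least one demand point uncovered.
But {D1, D2, D5, D7} covers everything, so the minimum is 4.

4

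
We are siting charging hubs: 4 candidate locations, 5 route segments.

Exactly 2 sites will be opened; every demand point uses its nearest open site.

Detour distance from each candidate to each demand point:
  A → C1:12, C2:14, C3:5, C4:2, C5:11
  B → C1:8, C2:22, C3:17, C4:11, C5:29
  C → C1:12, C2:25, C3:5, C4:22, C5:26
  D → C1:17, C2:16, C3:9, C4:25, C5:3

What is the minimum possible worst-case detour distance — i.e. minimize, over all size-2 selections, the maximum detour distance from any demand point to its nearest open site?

14

Open {A, B}.
  Farthest demand point is C2 at detour distance 14 (to A); all others are ≤ 14.
With {A, C} the worst case is 14.
With {A, D} the worst case is 14.
No size-2 selection achieves below 14.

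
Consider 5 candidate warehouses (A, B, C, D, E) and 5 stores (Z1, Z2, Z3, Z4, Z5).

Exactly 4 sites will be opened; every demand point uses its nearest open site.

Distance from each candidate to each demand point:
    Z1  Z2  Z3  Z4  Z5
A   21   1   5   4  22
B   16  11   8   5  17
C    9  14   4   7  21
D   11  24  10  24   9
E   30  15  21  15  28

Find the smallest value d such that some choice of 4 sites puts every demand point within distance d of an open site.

Open {A, B, C, D}.
  Farthest demand point is Z1 at distance 9 (to C); all others are ≤ 9.
With {A, C, D, E} the worst case is 9.
With {A, B, D, E} the worst case is 11.
No size-4 selection achieves below 9.

9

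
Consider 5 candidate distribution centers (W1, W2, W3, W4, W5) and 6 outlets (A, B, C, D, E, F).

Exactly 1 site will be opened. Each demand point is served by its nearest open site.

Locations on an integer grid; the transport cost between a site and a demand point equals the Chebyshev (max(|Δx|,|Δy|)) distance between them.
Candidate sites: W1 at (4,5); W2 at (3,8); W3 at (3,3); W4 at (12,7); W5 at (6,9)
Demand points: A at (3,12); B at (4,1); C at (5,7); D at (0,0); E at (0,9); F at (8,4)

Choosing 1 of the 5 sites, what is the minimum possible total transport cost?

Open {W1}.
  A→W1 7, B→W1 4, C→W1 2, D→W1 5, E→W1 4, F→W1 4  ⇒ total 26.
Compare {W2}: total 29.
Compare {W3}: total 29.
No size-1 selection does better; minimum is 26.

26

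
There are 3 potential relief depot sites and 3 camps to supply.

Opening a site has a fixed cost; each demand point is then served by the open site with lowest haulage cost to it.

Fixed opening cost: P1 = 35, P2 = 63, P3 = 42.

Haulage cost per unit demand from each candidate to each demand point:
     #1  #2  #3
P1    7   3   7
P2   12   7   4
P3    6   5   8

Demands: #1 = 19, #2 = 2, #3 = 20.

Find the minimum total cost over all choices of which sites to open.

Open {P2, P3}: assign each demand point to its cheapest open site.
  #1→P3 19×6=114, #2→P3 2×5=10, #3→P2 20×4=80
  haulage cost 204, fixed 105 → total 309.
Compare {P1}: haulage cost 279 + fixed 35 = 314.
Compare {P1, P2}: haulage cost 219 + fixed 98 = 317.
Compare {P3}: haulage cost 284 + fixed 42 = 326.
All other subsets cost ≥ 314. Minimum total cost: 309.

309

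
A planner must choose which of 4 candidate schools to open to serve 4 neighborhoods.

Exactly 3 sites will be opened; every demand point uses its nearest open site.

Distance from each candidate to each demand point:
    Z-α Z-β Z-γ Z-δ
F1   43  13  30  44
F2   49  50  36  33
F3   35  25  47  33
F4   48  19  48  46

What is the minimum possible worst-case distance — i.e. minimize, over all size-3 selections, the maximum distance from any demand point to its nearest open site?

Open {F1, F2, F3}.
  Farthest demand point is Z-α at distance 35 (to F3); all others are ≤ 35.
With {F1, F3, F4} the worst case is 35.
With {F2, F3, F4} the worst case is 36.
No size-3 selection achieves below 35.

35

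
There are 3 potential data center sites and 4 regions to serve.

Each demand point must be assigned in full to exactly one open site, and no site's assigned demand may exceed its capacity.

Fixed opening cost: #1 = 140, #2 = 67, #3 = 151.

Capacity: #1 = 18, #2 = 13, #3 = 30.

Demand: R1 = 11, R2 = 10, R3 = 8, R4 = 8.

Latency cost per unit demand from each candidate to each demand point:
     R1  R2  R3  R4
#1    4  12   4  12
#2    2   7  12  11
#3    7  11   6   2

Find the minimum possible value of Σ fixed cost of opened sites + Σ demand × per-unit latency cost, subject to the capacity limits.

Open {#2, #3}; cheapest assignment that respects the capacities:
  #2 (cap 13, load 11): R1 — cost 11×2 = 22
  #3 (cap 30, load 26): R2, R3, R4 — cost 10×11 + 8×6 + 8×2 = 174
  Shipping 196, fixed 218 → total 414.
  Any other capacity-feasible assignment to {#2, #3} ships for at least 196.
Compare {#1, #3}: its best feasible assignment gives total 509.
Compare {#1, #2, #3}: its best feasible assignment gives total 536.
Every other set of open sites that can feasibly serve all demand totals ≥ 509 even under its best assignment. Minimum: 414.

414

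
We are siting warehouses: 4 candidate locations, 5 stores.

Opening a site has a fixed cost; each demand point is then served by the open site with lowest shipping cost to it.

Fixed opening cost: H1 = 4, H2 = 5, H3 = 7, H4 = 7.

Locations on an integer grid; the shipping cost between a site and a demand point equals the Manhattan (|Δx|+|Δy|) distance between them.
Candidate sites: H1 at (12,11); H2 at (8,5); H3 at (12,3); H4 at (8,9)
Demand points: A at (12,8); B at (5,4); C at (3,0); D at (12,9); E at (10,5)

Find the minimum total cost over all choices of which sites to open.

30

Open {H1, H2}: assign each demand point to its cheapest open site.
  A→H1 3, B→H2 4, C→H2 10, D→H1 2, E→H2 2
  shipping cost 21, fixed 9 → total 30.
Compare {H2}: shipping cost 31 + fixed 5 = 36.
Compare {H2, H4}: shipping cost 25 + fixed 12 = 37.
Compare {H1, H2, H3}: shipping cost 21 + fixed 16 = 37.
All other subsets cost ≥ 36. Minimum total cost: 30.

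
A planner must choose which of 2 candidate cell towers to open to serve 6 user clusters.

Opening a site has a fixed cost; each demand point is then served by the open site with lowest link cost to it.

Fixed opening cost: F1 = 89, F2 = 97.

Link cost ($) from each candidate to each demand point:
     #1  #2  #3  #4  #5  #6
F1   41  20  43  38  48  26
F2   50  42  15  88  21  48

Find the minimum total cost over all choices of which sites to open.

305

Open {F1}: assign each demand point to its cheapest open site.
  #1→F1 41, #2→F1 20, #3→F1 43, #4→F1 38, #5→F1 48, #6→F1 26
  link cost 216, fixed 89 → total 305.
Compare {F1, F2}: link cost 161 + fixed 186 = 347.
Compare {F2}: link cost 264 + fixed 97 = 361.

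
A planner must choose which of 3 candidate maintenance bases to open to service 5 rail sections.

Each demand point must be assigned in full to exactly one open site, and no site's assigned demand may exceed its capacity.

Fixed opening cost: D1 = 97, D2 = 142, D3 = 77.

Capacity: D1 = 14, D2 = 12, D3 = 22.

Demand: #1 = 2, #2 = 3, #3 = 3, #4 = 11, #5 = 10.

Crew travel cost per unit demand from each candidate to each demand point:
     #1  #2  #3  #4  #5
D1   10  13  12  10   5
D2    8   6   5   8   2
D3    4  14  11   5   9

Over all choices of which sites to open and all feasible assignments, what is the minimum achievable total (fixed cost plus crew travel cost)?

Open {D1, D3}; cheapest assignment that respects the capacities:
  D1 (cap 14, load 13): #2, #5 — cost 3×13 + 10×5 = 89
  D3 (cap 22, load 16): #1, #3, #4 — cost 2×4 + 3×11 + 11×5 = 96
  Shipping 185, fixed 174 → total 359.
  Any other capacity-feasible assignment to {D1, D3} ships for at least 185.
Compare {D2, D3}: its best feasible assignment gives total 377.
Compare {D1, D2, D3}: its best feasible assignment gives total 462.
Every other set of open sites that can feasibly serve all demand totals ≥ 377 even under its best assignment. Minimum: 359.

359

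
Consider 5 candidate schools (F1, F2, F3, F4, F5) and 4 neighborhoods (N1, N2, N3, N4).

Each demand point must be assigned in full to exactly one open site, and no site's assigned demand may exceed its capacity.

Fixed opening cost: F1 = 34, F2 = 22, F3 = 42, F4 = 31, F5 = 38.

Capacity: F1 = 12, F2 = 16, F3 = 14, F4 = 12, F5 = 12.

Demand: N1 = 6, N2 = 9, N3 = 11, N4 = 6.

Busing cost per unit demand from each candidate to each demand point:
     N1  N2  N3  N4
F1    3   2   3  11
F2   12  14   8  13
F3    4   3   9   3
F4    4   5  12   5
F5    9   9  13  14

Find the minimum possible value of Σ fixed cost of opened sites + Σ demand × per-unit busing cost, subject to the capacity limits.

221

Open {F1, F3, F4}; cheapest assignment that respects the capacities:
  F1 (cap 12, load 11): N3 — cost 11×3 = 33
  F3 (cap 14, load 9): N2 — cost 9×3 = 27
  F4 (cap 12, load 12): N1, N4 — cost 6×4 + 6×5 = 54
  Shipping 114, fixed 107 → total 221.
  Any other capacity-feasible assignment to {F1, F3, F4} ships for at least 114.
Compare {F1, F2, F3, F4}: its best feasible assignment gives total 243.
Compare {F1, F2, F3}: its best feasible assignment gives total 246.
Every other set of open sites that can feasibly serve all demand totals ≥ 243 even under its best assignment. Minimum: 221.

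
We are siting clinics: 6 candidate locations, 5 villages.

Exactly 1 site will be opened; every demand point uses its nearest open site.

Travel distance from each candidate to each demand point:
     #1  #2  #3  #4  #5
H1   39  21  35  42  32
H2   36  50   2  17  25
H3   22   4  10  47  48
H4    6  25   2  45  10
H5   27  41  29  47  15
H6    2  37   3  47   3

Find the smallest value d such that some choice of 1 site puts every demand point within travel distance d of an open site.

42

Open {H1}.
  Farthest demand point is #4 at travel distance 42 (to H1); all others are ≤ 42.
With {H4} the worst case is 45.
With {H5} the worst case is 47.
No size-1 selection achieves below 42.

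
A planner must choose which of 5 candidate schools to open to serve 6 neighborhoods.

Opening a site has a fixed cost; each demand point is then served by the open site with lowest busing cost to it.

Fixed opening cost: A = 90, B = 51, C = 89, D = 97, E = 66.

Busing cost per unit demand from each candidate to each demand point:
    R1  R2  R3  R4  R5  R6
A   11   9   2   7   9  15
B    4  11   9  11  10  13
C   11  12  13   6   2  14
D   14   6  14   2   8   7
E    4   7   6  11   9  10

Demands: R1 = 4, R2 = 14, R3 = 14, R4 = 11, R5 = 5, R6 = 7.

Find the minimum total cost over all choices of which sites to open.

Open {A, D}: assign each demand point to its cheapest open site.
  R1→A 4×11=44, R2→D 14×6=84, R3→A 14×2=28, R4→D 11×2=22, R5→D 5×8=40, R6→D 7×7=49
  busing cost 267, fixed 187 → total 454.
Compare {D, E}: busing cost 295 + fixed 163 = 458.
Compare {A, B, D}: busing cost 239 + fixed 238 = 477.
Compare {B, D}: busing cost 337 + fixed 148 = 485.
All other subsets cost ≥ 458. Minimum total cost: 454.

454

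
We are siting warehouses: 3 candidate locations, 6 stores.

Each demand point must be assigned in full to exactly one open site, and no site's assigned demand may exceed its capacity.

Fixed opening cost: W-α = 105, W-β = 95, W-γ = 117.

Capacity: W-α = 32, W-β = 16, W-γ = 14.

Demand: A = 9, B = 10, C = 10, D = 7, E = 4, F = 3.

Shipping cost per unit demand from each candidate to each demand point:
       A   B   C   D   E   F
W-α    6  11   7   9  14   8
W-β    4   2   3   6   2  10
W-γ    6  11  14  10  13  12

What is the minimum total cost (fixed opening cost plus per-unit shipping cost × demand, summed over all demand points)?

439

Open {W-α, W-β}; cheapest assignment that respects the capacities:
  W-α (cap 32, load 29): A, C, D, F — cost 9×6 + 10×7 + 7×9 + 3×8 = 211
  W-β (cap 16, load 14): B, E — cost 10×2 + 4×2 = 28
  Shipping 239, fixed 200 → total 439.
  Any other capacity-feasible assignment to {W-α, W-β} ships for at least 239.
Compare {W-α, W-β, W-γ}: its best feasible assignment gives total 556.
Compare {W-α, W-γ}: its best feasible assignment gives total 595.
Every other set of open sites that can feasibly serve all demand totals ≥ 556 even under its best assignment. Minimum: 439.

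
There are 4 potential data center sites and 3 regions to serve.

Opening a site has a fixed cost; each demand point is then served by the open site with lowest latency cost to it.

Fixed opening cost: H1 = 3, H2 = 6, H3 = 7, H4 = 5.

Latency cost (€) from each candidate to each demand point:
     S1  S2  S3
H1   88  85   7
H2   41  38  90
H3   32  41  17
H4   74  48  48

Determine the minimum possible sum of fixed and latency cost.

90

Open {H1, H3}: assign each demand point to its cheapest open site.
  S1→H3 32, S2→H3 41, S3→H1 7
  latency cost 80, fixed 10 → total 90.
Compare {H1, H2, H3}: latency cost 77 + fixed 16 = 93.
Compare {H1, H2}: latency cost 86 + fixed 9 = 95.
Compare {H1, H3, H4}: latency cost 80 + fixed 15 = 95.
All other subsets cost ≥ 93. Minimum total cost: 90.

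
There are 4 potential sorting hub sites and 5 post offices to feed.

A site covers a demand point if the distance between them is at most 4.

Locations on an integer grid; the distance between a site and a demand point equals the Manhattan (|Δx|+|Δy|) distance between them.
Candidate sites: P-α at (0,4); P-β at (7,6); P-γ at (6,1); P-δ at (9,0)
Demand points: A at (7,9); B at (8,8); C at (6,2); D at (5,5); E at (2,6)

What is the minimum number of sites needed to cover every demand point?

3

Coverage sets (demand points within 4 of each site):
  P-α: {E}
  P-β: {A, B, D}
  P-γ: {C}
  P-δ: {}
No 2 sites suffice: every size-2 union leaves at least one demand point uncovered.
But {P-α, P-β, P-γ} covers everything, so the minimum is 3.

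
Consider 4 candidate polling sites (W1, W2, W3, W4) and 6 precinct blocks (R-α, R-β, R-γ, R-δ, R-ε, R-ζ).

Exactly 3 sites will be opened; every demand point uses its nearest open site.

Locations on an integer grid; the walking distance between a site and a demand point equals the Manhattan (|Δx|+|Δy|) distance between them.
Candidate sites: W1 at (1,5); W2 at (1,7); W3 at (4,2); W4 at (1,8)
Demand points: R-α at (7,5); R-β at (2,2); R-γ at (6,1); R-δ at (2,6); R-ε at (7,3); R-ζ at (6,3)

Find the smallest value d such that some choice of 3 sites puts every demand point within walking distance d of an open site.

Open {W1, W2, W3}.
  Farthest demand point is R-α at walking distance 6 (to W1); all others are ≤ 6.
With {W1, W3, W4} the worst case is 6.
With {W2, W3, W4} the worst case is 6.
No size-3 selection achieves below 6.

6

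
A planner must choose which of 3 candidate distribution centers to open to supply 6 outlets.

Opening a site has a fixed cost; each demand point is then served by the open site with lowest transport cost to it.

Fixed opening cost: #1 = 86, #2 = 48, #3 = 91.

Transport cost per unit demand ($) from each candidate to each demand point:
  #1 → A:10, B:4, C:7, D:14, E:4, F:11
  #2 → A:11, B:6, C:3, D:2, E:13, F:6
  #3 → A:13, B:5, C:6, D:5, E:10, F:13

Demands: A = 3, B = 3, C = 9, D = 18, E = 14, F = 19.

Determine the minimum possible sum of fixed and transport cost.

409

Open {#1, #2}: assign each demand point to its cheapest open site.
  A→#1 3×10=30, B→#1 3×4=12, C→#2 9×3=27, D→#2 18×2=36, E→#1 14×4=56, F→#2 19×6=114
  transport cost 275, fixed 134 → total 409.
Compare {#2}: transport cost 410 + fixed 48 = 458.
Compare {#1, #2, #3}: transport cost 275 + fixed 225 = 500.
Compare {#2, #3}: transport cost 365 + fixed 139 = 504.
All other subsets cost ≥ 458. Minimum total cost: 409.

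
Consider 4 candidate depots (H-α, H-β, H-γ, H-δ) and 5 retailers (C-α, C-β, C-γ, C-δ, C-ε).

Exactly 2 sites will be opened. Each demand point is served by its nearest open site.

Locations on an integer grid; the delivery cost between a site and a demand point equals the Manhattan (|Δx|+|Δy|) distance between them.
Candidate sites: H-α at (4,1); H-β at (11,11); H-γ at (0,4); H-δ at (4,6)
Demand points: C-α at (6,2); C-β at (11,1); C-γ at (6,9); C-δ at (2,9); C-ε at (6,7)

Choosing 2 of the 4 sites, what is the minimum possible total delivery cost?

Open {H-α, H-δ}.
  C-α→H-α 3, C-β→H-α 7, C-γ→H-δ 5, C-δ→H-δ 5, C-ε→H-δ 3  ⇒ total 23.
Compare {H-β, H-δ}: total 29.
Compare {H-γ, H-δ}: total 31.
No size-2 selection does better; minimum is 23.

23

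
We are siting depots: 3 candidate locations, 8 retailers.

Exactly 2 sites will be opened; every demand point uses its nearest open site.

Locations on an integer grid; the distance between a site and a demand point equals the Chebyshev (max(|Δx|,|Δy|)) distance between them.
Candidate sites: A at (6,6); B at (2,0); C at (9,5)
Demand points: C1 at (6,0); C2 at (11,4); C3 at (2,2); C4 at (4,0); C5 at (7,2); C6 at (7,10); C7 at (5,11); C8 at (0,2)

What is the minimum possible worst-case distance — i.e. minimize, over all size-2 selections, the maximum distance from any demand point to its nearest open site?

5

Open {A, B}.
  Farthest demand point is C2 at distance 5 (to A); all others are ≤ 5.
With {A, C} the worst case is 6.
With {B, C} the worst case is 6.
No size-2 selection achieves below 5.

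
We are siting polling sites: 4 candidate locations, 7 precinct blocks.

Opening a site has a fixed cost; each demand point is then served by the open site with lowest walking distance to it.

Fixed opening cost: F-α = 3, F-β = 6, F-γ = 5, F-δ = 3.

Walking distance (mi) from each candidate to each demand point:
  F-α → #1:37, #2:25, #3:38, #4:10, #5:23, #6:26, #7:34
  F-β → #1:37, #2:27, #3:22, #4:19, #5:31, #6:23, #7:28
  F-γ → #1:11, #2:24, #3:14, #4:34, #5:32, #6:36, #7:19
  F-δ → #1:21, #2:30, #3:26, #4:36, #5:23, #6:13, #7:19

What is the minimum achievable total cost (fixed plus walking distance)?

Open {F-α, F-γ, F-δ}: assign each demand point to its cheapest open site.
  #1→F-γ 11, #2→F-γ 24, #3→F-γ 14, #4→F-α 10, #5→F-α 23, #6→F-δ 13, #7→F-γ 19
  walking distance 114, fixed 11 → total 125.
Compare {F-α, F-β, F-γ, F-δ}: walking distance 114 + fixed 17 = 131.
Compare {F-α, F-γ}: walking distance 127 + fixed 8 = 135.
Compare {F-β, F-γ, F-δ}: walking distance 123 + fixed 14 = 137.
All other subsets cost ≥ 131. Minimum total cost: 125.

125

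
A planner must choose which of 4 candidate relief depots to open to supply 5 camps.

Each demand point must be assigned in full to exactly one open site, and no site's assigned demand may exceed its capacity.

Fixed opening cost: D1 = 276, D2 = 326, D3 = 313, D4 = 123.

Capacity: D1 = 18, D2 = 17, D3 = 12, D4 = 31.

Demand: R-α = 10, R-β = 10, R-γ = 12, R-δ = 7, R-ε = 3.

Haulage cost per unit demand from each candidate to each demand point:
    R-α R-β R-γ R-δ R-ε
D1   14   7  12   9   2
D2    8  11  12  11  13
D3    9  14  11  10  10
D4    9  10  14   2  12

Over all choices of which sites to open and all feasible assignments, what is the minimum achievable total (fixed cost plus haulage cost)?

747

Open {D1, D4}; cheapest assignment that respects the capacities:
  D1 (cap 18, load 13): R-β, R-ε — cost 10×7 + 3×2 = 76
  D4 (cap 31, load 29): R-α, R-γ, R-δ — cost 10×9 + 12×14 + 7×2 = 272
  Shipping 348, fixed 399 → total 747.
  Any other capacity-feasible assignment to {D1, D4} ships for at least 348.
Compare {D3, D4}: its best feasible assignment gives total 808.
Compare {D2, D4}: its best feasible assignment gives total 833.
Every other set of open sites that can feasibly serve all demand totals ≥ 808 even under its best assignment. Minimum: 747.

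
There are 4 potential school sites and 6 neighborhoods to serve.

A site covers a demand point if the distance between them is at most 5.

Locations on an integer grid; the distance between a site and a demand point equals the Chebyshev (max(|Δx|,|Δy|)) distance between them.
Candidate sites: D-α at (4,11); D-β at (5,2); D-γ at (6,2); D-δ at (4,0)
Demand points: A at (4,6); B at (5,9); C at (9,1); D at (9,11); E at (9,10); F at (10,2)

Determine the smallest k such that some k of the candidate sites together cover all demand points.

2

Coverage sets (demand points within 5 of each site):
  D-α: {A, B, D, E}
  D-β: {A, C, F}
  D-γ: {A, C, F}
  D-δ: {C}
No single site covers all 6 demand points.
But {D-α, D-β} covers everything, so the minimum is 2.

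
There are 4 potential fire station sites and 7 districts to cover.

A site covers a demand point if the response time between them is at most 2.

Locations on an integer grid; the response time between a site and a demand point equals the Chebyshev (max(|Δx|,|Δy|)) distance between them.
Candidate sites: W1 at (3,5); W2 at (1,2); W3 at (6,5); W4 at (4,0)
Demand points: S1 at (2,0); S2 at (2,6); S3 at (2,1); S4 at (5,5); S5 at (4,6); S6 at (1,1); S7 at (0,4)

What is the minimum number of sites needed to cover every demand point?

Coverage sets (demand points within 2 of each site):
  W1: {S2, S4, S5}
  W2: {S1, S3, S6, S7}
  W3: {S4, S5}
  W4: {S1, S3}
No single site covers all 7 demand points.
But {W1, W2} covers everything, so the minimum is 2.

2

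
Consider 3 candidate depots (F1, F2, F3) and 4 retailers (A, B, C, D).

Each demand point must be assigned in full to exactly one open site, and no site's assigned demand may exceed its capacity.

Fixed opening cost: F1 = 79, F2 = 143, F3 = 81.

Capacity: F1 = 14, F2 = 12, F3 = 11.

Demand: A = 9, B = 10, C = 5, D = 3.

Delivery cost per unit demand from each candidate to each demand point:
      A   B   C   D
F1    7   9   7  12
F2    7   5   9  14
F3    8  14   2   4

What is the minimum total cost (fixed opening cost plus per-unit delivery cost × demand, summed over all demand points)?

438

Open {F1, F2, F3}; cheapest assignment that respects the capacities:
  F1 (cap 14, load 9): A — cost 9×7 = 63
  F2 (cap 12, load 10): B — cost 10×5 = 50
  F3 (cap 11, load 8): C, D — cost 5×2 + 3×4 = 22
  Shipping 135, fixed 303 → total 438.
  Any other capacity-feasible assignment to {F1, F2, F3} ships for at least 135.
Total demand is 27 and no other set of sites has combined capacity ≥ 27, so {F1, F2, F3} is the only feasible choice of open sites. Minimum: 438.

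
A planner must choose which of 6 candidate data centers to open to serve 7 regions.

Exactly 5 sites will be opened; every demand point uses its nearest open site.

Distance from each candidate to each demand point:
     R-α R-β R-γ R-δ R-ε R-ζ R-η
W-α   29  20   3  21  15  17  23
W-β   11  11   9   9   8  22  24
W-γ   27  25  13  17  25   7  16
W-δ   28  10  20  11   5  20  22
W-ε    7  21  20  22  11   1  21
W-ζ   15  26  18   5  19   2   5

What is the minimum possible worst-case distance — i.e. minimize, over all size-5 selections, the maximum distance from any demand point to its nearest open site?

Open {W-α, W-β, W-δ, W-ε, W-ζ}.
  Farthest demand point is R-β at distance 10 (to W-δ); all others are ≤ 10.
With {W-α, W-γ, W-δ, W-ε, W-ζ} the worst case is 10.
With {W-β, W-γ, W-δ, W-ε, W-ζ} the worst case is 10.
No size-5 selection achieves below 10.

10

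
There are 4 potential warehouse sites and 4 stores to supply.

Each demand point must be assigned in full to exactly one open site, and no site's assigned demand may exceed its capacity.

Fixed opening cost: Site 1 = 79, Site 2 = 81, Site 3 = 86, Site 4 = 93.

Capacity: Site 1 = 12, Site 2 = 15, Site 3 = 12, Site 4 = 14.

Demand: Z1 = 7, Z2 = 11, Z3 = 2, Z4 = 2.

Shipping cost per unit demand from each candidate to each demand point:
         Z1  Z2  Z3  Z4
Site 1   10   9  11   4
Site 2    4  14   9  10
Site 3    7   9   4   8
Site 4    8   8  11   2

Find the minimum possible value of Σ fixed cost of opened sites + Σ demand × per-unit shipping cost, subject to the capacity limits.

312

Open {Site 2, Site 4}; cheapest assignment that respects the capacities:
  Site 2 (cap 15, load 9): Z1, Z3 — cost 7×4 + 2×9 = 46
  Site 4 (cap 14, load 13): Z2, Z4 — cost 11×8 + 2×2 = 92
  Shipping 138, fixed 174 → total 312.
  Any other capacity-feasible assignment to {Site 2, Site 4} ships for at least 138.
Compare {Site 1, Site 2}: its best feasible assignment gives total 325.
Compare {Site 3, Site 4}: its best feasible assignment gives total 328.
Every other set of open sites that can feasibly serve all demand totals ≥ 325 even under its best assignment. Minimum: 312.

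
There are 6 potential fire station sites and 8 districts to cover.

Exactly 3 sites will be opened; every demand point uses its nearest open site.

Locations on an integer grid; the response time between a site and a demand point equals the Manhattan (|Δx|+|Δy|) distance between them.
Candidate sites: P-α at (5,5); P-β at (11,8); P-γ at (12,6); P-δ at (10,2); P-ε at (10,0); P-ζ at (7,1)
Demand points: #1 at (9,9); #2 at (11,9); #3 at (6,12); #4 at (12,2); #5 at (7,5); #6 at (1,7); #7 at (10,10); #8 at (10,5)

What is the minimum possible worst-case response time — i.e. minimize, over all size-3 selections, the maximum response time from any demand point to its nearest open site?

Open {P-α, P-β, P-γ}.
  Farthest demand point is #3 at response time 8 (to P-α); all others are ≤ 8.
With {P-α, P-β, P-δ} the worst case is 8.
With {P-α, P-β, P-ε} the worst case is 8.
No size-3 selection achieves below 8.

8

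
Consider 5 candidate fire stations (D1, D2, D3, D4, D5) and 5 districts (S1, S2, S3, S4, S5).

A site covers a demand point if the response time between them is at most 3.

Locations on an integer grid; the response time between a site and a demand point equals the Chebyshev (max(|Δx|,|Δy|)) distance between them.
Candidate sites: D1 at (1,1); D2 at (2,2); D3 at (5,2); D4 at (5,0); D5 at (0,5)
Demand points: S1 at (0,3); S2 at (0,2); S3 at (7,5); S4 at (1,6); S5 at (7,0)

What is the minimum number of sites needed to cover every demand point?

2

Coverage sets (demand points within 3 of each site):
  D1: {S1, S2}
  D2: {S1, S2}
  D3: {S3, S5}
  D4: {S5}
  D5: {S1, S2, S4}
No single site covers all 5 demand points.
But {D3, D5} covers everything, so the minimum is 2.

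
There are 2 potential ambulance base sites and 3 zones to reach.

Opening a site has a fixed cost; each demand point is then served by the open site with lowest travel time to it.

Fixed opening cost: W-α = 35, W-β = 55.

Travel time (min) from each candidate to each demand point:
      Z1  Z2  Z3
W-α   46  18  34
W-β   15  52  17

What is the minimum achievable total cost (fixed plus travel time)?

Open {W-α}: assign each demand point to its cheapest open site.
  Z1→W-α 46, Z2→W-α 18, Z3→W-α 34
  travel time 98, fixed 35 → total 133.
Compare {W-β}: travel time 84 + fixed 55 = 139.
Compare {W-α, W-β}: travel time 50 + fixed 90 = 140.

133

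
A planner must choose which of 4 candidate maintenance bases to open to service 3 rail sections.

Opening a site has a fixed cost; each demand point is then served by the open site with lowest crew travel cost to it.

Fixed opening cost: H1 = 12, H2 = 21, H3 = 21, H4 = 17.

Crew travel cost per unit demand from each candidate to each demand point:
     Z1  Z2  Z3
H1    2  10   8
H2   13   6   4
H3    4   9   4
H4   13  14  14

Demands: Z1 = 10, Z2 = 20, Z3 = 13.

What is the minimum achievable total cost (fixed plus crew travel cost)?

225

Open {H1, H2}: assign each demand point to its cheapest open site.
  Z1→H1 10×2=20, Z2→H2 20×6=120, Z3→H2 13×4=52
  crew travel cost 192, fixed 33 → total 225.
Compare {H1, H2, H4}: crew travel cost 192 + fixed 50 = 242.
Compare {H1, H2, H3}: crew travel cost 192 + fixed 54 = 246.
Compare {H2, H3}: crew travel cost 212 + fixed 42 = 254.
All other subsets cost ≥ 242. Minimum total cost: 225.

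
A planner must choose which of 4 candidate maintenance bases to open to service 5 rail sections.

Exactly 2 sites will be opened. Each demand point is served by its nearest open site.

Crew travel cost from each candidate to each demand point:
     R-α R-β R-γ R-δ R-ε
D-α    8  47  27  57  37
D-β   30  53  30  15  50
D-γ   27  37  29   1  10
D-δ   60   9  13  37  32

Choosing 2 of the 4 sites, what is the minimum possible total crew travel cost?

Open {D-γ, D-δ}.
  R-α→D-γ 27, R-β→D-δ 9, R-γ→D-δ 13, R-δ→D-γ 1, R-ε→D-γ 10  ⇒ total 60.
Compare {D-α, D-γ}: total 83.
Compare {D-α, D-δ}: total 99.
No size-2 selection does better; minimum is 60.

60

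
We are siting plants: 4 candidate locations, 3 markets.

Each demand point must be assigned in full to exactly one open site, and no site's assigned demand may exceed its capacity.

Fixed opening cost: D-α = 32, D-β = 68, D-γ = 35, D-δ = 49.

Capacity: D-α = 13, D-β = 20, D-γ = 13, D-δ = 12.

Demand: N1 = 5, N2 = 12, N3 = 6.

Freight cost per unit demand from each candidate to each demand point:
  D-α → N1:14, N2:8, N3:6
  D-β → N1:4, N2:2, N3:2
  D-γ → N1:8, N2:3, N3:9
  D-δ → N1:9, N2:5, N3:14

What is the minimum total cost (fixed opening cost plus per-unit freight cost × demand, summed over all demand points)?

171

Open {D-β, D-γ}; cheapest assignment that respects the capacities:
  D-β (cap 20, load 11): N1, N3 — cost 5×4 + 6×2 = 32
  D-γ (cap 13, load 12): N2 — cost 12×3 = 36
  Shipping 68, fixed 103 → total 171.
  Any other capacity-feasible assignment to {D-β, D-γ} ships for at least 68.
Compare {D-α, D-β}: its best feasible assignment gives total 180.
Compare {D-β, D-δ}: its best feasible assignment gives total 198.
Every other set of open sites that can feasibly serve all demand totals ≥ 180 even under its best assignment. Minimum: 171.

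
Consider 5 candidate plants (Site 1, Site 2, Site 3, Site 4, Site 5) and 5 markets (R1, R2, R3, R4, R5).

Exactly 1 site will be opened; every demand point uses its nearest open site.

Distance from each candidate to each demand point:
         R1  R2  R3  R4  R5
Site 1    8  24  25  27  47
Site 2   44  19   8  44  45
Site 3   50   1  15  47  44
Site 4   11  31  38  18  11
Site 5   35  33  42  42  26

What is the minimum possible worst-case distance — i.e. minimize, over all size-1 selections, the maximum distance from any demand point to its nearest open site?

Open {Site 4}.
  Farthest demand point is R3 at distance 38 (to Site 4); all others are ≤ 38.
With {Site 5} the worst case is 42.
With {Site 2} the worst case is 45.
No size-1 selection achieves below 38.

38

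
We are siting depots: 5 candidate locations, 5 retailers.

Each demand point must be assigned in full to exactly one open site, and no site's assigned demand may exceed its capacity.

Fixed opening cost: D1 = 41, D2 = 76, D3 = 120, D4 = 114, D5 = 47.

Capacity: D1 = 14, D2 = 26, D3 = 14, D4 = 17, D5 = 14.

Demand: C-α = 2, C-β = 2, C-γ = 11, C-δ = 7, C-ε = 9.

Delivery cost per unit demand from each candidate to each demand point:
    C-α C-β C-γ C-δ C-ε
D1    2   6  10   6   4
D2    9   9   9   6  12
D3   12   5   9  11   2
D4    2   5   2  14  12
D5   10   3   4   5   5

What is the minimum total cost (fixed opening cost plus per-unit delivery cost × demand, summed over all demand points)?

296

Open {D1, D2, D5}; cheapest assignment that respects the capacities:
  D1 (cap 14, load 11): C-α, C-ε — cost 2×2 + 9×4 = 40
  D2 (cap 26, load 7): C-δ — cost 7×6 = 42
  D5 (cap 14, load 13): C-β, C-γ — cost 2×3 + 11×4 = 50
  Shipping 132, fixed 164 → total 296.
  Any other capacity-feasible assignment to {D1, D2, D5} ships for at least 132.
Compare {D1, D4, D5}: its best feasible assignment gives total 305.
Compare {D1, D2}: its best feasible assignment gives total 310.
Every other set of open sites that can feasibly serve all demand totals ≥ 305 even under its best assignment. Minimum: 296.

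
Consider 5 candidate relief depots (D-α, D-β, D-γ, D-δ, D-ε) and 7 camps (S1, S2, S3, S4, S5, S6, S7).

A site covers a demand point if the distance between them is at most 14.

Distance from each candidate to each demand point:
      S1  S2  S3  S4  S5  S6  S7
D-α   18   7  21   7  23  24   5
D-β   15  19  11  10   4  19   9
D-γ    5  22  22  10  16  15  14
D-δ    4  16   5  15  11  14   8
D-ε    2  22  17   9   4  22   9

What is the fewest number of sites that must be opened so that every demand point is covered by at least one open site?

Coverage sets (demand points within 14 of each site):
  D-α: {S2, S4, S7}
  D-β: {S3, S4, S5, S7}
  D-γ: {S1, S4, S7}
  D-δ: {S1, S3, S5, S6, S7}
  D-ε: {S1, S4, S5, S7}
No single site covers all 7 demand points.
But {D-α, D-δ} covers everything, so the minimum is 2.

2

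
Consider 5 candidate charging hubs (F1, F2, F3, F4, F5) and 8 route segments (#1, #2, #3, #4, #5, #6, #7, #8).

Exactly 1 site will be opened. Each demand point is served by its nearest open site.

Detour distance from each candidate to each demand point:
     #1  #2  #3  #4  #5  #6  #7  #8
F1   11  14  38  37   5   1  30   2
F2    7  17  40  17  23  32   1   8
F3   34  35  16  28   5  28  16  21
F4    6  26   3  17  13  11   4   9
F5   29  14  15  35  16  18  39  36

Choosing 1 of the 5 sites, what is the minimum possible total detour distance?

89

Open {F4}.
  #1→F4 6, #2→F4 26, #3→F4 3, #4→F4 17, #5→F4 13, #6→F4 11, #7→F4 4, #8→F4 9  ⇒ total 89.
Compare {F1}: total 138.
Compare {F2}: total 145.
No size-1 selection does better; minimum is 89.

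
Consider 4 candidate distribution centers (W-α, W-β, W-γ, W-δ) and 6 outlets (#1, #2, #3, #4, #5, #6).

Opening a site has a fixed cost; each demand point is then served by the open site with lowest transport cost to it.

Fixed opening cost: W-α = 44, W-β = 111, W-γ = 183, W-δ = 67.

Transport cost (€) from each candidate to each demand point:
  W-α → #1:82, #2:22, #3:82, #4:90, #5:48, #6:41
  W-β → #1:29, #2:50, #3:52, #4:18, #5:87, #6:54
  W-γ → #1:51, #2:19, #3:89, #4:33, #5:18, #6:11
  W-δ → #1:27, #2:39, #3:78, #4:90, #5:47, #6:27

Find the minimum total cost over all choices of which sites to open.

Open {W-α, W-β}: assign each demand point to its cheapest open site.
  #1→W-β 29, #2→W-α 22, #3→W-β 52, #4→W-β 18, #5→W-α 48, #6→W-α 41
  transport cost 210, fixed 155 → total 365.
Compare {W-δ}: transport cost 308 + fixed 67 = 375.
Compare {W-β, W-δ}: transport cost 210 + fixed 178 = 388.
Compare {W-β}: transport cost 290 + fixed 111 = 401.
All other subsets cost ≥ 375. Minimum total cost: 365.

365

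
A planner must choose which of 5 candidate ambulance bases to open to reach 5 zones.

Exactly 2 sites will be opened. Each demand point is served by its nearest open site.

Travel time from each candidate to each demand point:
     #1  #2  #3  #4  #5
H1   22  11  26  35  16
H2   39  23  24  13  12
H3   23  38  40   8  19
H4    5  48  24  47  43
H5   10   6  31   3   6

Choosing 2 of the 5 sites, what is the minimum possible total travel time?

44

Open {H4, H5}.
  #1→H4 5, #2→H5 6, #3→H4 24, #4→H5 3, #5→H5 6  ⇒ total 44.
Compare {H2, H5}: total 49.
Compare {H1, H5}: total 51.
No size-2 selection does better; minimum is 44.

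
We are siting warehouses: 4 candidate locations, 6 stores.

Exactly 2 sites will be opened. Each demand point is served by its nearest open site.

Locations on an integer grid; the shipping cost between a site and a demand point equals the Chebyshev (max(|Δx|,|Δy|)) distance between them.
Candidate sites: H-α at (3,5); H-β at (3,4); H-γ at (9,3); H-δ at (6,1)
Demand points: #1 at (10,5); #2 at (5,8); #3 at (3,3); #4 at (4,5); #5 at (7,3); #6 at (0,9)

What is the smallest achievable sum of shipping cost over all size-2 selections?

Open {H-α, H-γ}.
  #1→H-γ 2, #2→H-α 3, #3→H-α 2, #4→H-α 1, #5→H-γ 2, #6→H-α 4  ⇒ total 14.
Compare {H-β, H-γ}: total 15.
Compare {H-α, H-δ}: total 16.
No size-2 selection does better; minimum is 14.

14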